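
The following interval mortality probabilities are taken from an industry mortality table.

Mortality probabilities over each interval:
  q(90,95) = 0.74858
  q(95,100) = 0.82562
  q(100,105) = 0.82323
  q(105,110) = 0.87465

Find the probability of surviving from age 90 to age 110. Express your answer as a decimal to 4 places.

0.0010

The overall survival probability is (1 − 0.74858) × (1 − 0.82562) × (1 − 0.82323) × (1 − 0.87465).
= 0.25142 × 0.17438 × 0.17677 × 0.12535 = 0.000971.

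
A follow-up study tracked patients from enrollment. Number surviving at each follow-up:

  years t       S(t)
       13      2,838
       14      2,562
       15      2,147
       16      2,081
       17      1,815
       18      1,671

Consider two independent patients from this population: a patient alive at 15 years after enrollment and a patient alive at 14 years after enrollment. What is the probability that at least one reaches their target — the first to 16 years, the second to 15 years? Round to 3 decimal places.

0.995

p₁ = S(16)/S(15) = 2,081/2,147 = 0.969259; p₂ = S(15)/S(14) = 2,147/2,562 = 0.838017.
P(at least one) = 1 − (1−p₁)(1−p₂) = 1 − 0.030741 × 0.161983 = 0.995020.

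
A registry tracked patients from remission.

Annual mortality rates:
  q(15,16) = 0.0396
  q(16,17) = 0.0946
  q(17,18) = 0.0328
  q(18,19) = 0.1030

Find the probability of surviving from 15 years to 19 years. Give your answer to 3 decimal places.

0.754

Chaining the interval survival probabilities: (1 − 0.0396) × (1 − 0.0946) × (1 − 0.0328) × (1 − 0.1030).
= 0.9604 × 0.9054 × 0.9672 × 0.8970 = 0.754399.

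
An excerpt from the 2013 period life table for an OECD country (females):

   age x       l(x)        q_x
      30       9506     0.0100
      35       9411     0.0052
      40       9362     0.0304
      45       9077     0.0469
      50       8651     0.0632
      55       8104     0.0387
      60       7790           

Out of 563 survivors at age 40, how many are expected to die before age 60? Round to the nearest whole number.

The relevant probability is 1 − 7790/9362 = 0.167913.
Expected number = 563 × 0.167913 = 95.

95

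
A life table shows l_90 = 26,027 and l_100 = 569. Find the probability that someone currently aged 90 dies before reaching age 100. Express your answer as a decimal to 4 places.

P(die before 100 | alive at 90) = 1 − l_100/l_90 = 1 − 569/26,027 = (25,458)/26,027 = 0.978138.

0.9781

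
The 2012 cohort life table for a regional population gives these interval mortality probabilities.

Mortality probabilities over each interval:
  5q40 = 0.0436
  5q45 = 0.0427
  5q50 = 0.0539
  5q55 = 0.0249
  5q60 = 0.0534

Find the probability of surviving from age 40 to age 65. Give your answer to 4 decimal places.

0.7995

Chaining the interval survival probabilities: (1 − 0.0436) × (1 − 0.0427) × (1 − 0.0539) × (1 − 0.0249) × (1 − 0.0534).
= 0.9564 × 0.9573 × 0.9461 × 0.9751 × 0.9466 = 0.799540.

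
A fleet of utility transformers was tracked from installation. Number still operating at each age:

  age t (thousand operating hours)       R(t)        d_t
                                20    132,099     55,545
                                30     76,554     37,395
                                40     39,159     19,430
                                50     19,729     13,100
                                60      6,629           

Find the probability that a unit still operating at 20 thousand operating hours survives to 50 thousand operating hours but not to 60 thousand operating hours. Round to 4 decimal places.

This is the probability of reaching 50 but not 60, conditional on being operational at 20: (R(50) − R(60)) / R(20).
= (19,729 − 6,629) / 132,099 = 13,100 / 132,099 = 0.099168.

0.0992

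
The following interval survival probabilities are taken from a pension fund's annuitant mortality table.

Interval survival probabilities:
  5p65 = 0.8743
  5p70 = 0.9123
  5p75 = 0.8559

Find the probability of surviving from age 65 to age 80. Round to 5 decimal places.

Survival from 65 to 80 is the product of surviving each interval: 0.8743 × 0.9123 × 0.8559.
= 0.682686.

0.68269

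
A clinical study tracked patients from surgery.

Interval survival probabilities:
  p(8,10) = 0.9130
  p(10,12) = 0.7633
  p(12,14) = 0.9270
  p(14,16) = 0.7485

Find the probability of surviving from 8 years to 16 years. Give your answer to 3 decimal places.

The overall survival probability is 0.9130 × 0.7633 × 0.9270 × 0.7485.
= 0.483546.

0.484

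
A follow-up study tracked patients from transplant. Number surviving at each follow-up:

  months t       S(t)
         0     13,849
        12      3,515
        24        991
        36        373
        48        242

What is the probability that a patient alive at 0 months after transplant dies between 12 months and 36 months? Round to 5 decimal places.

This is the probability of reaching 12 but not 36, conditional on being alive at 0: (S(12) − S(36)) / S(0).
= (3,515 − 373) / 13,849 = 3,142 / 13,849 = 0.226876.

0.22688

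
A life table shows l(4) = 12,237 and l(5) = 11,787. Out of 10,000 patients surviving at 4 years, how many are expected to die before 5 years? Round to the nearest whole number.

The relevant probability is 1 − 11,787/12,237 = 0.036774.
Expected number = 10,000 × 0.036774 = 368.

368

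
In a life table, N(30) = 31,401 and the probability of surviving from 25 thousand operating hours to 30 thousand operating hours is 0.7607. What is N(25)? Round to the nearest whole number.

41279

N(25) = N(30) / p = 31,401 / 0.7607 = 41279.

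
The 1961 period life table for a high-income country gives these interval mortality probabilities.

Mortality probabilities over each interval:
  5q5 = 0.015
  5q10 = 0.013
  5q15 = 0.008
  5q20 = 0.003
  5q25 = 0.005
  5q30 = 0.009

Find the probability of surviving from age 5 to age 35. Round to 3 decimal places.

Chaining the interval survival probabilities: (1 − 0.015) × (1 − 0.013) × (1 − 0.008) × (1 − 0.003) × (1 − 0.005) × (1 − 0.009).
= 0.985 × 0.987 × 0.992 × 0.997 × 0.995 × 0.991 = 0.948106.

0.948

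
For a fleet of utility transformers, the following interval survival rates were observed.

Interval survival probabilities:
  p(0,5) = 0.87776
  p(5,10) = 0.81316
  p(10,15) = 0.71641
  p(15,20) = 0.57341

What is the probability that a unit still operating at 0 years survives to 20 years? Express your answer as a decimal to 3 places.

The overall survival probability is 0.87776 × 0.81316 × 0.71641 × 0.57341.
= 0.293210.

0.293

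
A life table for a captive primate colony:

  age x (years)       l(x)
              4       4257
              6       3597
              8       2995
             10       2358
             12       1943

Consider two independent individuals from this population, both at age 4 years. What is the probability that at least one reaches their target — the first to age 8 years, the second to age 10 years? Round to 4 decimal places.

p₁ = l(8)/l(4) = 2995/4257 = 0.703547; p₂ = l(10)/l(4) = 2358/4257 = 0.553911.
P(at least one) = 1 − (1−p₁)(1−p₂) = 1 − 0.296453 × 0.446089 = 0.867756.

0.8678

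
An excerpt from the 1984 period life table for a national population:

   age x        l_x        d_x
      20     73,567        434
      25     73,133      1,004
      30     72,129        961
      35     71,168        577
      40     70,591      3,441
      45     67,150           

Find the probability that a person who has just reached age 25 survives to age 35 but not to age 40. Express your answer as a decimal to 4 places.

0.0079

We want 10|5q25 = (l_35 − l_40)/l_25.
This is the probability of reaching 35 but not 40, conditional on being alive at 25: (l_35 − l_40) / l_25.
= (71,168 − 70,591) / 73,133 = 577 / 73,133 = 0.007890.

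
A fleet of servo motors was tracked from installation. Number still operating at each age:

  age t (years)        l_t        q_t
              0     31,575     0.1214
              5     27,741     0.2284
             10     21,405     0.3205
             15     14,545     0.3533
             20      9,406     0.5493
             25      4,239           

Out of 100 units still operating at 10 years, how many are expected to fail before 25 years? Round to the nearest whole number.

80

The relevant probability is 1 − 4,239/21,405 = 0.801962.
Expected number = 100 × 0.801962 = 80.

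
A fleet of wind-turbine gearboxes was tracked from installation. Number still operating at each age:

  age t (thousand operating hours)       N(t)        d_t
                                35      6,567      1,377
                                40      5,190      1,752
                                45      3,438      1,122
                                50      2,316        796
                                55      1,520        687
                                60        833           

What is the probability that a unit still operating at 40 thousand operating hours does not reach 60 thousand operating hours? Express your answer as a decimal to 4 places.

0.8395

P(fail before 60 | operational at 40) = 1 − N(60)/N(40) = 1 − 833/5,190 = (4,357)/5,190 = 0.839499.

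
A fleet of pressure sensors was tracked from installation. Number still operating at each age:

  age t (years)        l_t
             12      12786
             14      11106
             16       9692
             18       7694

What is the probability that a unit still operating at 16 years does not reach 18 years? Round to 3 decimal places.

P(fail before 18 | operational at 16) = 1 − l_18/l_16 = 1 − 7694/9692 = (1998)/9692 = 0.206149.

0.206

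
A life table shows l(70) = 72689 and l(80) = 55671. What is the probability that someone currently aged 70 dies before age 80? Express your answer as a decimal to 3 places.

P(die before 80 | alive at 70) = 1 − l(80)/l(70) = 1 − 55671/72689 = (17018)/72689 = 0.234121.

0.234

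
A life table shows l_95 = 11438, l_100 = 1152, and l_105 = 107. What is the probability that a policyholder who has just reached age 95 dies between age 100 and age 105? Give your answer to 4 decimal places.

This is the probability of reaching 100 but not 105, conditional on being alive at 95: (l_100 − l_105) / l_95.
= (1152 − 107) / 11438 = 1045 / 11438 = 0.091362.

0.0914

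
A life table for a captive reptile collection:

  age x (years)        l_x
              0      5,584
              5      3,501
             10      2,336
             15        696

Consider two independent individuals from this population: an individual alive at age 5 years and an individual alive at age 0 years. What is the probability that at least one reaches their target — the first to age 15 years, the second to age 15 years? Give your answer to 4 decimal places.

0.2987

p₁ = l_15/l_5 = 696/3,501 = 0.198800; p₂ = l_15/l_0 = 696/5,584 = 0.124642.
P(at least one) = 1 − (1−p₁)(1−p₂) = 1 − 0.801200 × 0.875358 = 0.298663.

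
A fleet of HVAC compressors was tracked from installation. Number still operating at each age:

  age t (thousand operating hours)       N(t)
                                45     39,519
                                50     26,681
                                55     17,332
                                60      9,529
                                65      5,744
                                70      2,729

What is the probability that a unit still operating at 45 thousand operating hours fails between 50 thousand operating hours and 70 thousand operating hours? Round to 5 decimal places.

0.60609

This is the probability of reaching 50 but not 70, conditional on being operational at 45: (N(50) − N(70)) / N(45).
= (26,681 − 2,729) / 39,519 = 23,952 / 39,519 = 0.606088.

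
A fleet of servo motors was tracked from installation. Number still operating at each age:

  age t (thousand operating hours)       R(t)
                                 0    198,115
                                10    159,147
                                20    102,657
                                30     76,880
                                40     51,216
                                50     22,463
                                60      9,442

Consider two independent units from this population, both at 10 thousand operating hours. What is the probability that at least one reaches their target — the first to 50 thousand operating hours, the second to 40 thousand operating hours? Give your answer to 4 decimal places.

0.4175

p₁ = R(50)/R(10) = 22,463/159,147 = 0.141146; p₂ = R(40)/R(10) = 51,216/159,147 = 0.321816.
P(at least one) = 1 − (1−p₁)(1−p₂) = 1 − 0.858854 × 0.678184 = 0.417539.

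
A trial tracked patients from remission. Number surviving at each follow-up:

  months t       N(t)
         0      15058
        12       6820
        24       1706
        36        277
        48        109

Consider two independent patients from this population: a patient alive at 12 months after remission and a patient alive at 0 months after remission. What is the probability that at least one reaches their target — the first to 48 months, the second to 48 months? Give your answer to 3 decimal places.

0.023

p₁ = N(48)/N(12) = 109/6820 = 0.015982; p₂ = N(48)/N(0) = 109/15058 = 0.007239.
P(at least one) = 1 − (1−p₁)(1−p₂) = 1 − 0.984018 × 0.992761 = 0.023105.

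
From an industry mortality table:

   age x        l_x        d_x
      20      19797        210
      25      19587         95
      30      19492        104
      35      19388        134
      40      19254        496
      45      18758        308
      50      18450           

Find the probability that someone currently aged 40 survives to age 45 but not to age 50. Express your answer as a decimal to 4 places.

0.0160

We want 5|5q40 = (l_45 − l_50)/l_40.
This is the probability of reaching 45 but not 50, conditional on being alive at 40: (l_45 − l_50) / l_40.
= (18758 − 18450) / 19254 = 308 / 19254 = 0.015997.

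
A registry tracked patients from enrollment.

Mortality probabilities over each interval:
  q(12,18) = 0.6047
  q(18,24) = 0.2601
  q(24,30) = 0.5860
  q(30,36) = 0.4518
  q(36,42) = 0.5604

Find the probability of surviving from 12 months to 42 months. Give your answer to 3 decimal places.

The overall survival probability is (1 − 0.6047) × (1 − 0.2601) × (1 − 0.5860) × (1 − 0.4518) × (1 − 0.5604).
= 0.3953 × 0.7399 × 0.4140 × 0.5482 × 0.4396 = 0.029181.

0.029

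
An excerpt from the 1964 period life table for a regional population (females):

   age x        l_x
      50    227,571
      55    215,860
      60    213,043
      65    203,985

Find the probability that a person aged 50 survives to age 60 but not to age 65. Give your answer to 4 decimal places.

0.0398

We want 10|5q50 = (l_60 − l_65)/l_50.
This is the probability of reaching 60 but not 65, conditional on being alive at 50: (l_60 − l_65) / l_50.
= (213,043 − 203,985) / 227,571 = 9,058 / 227,571 = 0.039803.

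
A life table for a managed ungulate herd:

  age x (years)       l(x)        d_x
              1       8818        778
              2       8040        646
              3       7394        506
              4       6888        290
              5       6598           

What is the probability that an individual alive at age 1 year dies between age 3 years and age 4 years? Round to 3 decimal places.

This is the probability of reaching 3 but not 4, conditional on being alive at 1: (l(3) − l(4)) / l(1).
= (7394 − 6888) / 8818 = 506 / 8818 = 0.057383.

0.057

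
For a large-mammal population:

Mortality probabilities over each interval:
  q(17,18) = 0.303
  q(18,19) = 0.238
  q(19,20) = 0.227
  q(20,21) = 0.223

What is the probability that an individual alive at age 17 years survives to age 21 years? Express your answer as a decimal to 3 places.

0.319

Chaining the interval survival probabilities: (1 − 0.303) × (1 − 0.238) × (1 − 0.227) × (1 − 0.223).
= 0.697 × 0.762 × 0.773 × 0.777 = 0.318998.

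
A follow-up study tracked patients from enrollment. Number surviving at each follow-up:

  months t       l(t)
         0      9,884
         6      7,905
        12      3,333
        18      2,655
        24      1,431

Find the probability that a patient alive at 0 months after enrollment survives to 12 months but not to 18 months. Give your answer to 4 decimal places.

0.0686

This is the probability of reaching 12 but not 18, conditional on being alive at 0: (l(12) − l(18)) / l(0).
= (3,333 − 2,655) / 9,884 = 678 / 9,884 = 0.068596.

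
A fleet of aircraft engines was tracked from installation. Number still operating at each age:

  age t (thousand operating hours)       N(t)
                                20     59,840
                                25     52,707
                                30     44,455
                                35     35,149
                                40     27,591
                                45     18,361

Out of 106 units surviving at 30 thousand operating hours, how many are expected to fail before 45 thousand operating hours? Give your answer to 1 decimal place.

62.2

The relevant probability is 1 − 18,361/44,455 = 0.586976.
Expected number = 106 × 0.586976 = 62.2.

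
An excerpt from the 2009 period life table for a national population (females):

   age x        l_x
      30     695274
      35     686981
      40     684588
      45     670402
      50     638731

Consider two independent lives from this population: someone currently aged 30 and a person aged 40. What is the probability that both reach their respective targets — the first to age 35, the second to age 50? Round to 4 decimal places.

0.9219

p₁ = l_35/l_30 = 686981/695274 = 0.988072; p₂ = l_50/l_40 = 638731/684588 = 0.933015.
P(both) = p₁ × p₂ = 0.988072 × 0.933015 = 0.921886.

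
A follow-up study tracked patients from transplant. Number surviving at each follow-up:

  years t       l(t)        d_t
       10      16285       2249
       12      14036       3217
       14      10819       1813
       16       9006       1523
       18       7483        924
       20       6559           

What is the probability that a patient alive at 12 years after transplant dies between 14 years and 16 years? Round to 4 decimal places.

0.1292

This is the probability of reaching 14 but not 16, conditional on being alive at 12: (l(14) − l(16)) / l(12).
= (10819 − 9006) / 14036 = 1813 / 14036 = 0.129168.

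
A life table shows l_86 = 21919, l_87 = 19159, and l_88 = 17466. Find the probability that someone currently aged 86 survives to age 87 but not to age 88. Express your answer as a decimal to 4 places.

0.0772

This is the probability of reaching 87 but not 88, conditional on being alive at 86: (l_87 − l_88) / l_86.
= (19159 − 17466) / 21919 = 1693 / 21919 = 0.077239.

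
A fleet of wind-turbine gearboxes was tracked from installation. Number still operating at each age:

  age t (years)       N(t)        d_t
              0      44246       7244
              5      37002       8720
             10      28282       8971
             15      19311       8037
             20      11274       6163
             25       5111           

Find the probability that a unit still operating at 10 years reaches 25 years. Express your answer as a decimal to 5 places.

0.18072

The conditional survival probability is N(25)/N(10) = 5111/28282 = 0.180716.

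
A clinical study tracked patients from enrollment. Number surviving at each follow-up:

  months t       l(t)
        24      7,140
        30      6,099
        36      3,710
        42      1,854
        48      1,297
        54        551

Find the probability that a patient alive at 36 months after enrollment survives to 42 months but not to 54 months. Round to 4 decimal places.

0.3512

This is the probability of reaching 42 but not 54, conditional on being alive at 36: (l(42) − l(54)) / l(36).
= (1,854 − 551) / 3,710 = 1,303 / 3,710 = 0.351213.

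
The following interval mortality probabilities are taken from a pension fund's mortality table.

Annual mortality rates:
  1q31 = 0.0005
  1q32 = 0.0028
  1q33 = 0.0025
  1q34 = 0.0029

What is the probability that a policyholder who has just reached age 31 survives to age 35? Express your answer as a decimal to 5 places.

0.99133

Chaining the interval survival probabilities: (1 − 0.0005) × (1 − 0.0028) × (1 − 0.0025) × (1 − 0.0029).
= 0.9995 × 0.9972 × 0.9975 × 0.9971 = 0.991326.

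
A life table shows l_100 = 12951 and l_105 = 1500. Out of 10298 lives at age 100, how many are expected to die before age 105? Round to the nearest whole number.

9105

The relevant probability is 1 − 1500/12951 = 0.884179.
Expected number = 10298 × 0.884179 = 9105.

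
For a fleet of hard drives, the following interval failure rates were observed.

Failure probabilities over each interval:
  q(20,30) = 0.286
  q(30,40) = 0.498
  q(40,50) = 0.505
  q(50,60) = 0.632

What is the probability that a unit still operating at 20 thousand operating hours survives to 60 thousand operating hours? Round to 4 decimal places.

0.0653

The overall survival probability is (1 − 0.286) × (1 − 0.498) × (1 − 0.505) × (1 − 0.632).
= 0.714 × 0.502 × 0.495 × 0.368 = 0.065291.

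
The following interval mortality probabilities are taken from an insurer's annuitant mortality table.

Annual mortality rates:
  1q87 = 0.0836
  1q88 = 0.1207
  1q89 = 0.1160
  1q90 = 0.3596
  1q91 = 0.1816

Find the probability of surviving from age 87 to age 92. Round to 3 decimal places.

0.373

Survival from 87 to 92 is the product of surviving each interval: (1 − 0.0836) × (1 − 0.1207) × (1 − 0.1160) × (1 − 0.3596) × (1 − 0.1816).
= 0.9164 × 0.8793 × 0.8840 × 0.6404 × 0.8184 = 0.373329.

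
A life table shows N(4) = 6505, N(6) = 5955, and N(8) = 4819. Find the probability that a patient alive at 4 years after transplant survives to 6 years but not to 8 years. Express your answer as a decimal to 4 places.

This is the probability of reaching 6 but not 8, conditional on being alive at 4: (N(6) − N(8)) / N(4).
= (5955 − 4819) / 6505 = 1136 / 6505 = 0.174635.

0.1746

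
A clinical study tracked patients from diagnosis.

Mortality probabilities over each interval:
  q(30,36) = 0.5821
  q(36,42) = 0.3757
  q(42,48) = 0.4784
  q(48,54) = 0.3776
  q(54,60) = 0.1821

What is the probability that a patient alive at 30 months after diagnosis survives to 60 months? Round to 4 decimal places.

0.0693

The overall survival probability is (1 − 0.5821) × (1 − 0.3757) × (1 − 0.4784) × (1 − 0.3776) × (1 − 0.1821).
= 0.4179 × 0.6243 × 0.5216 × 0.6224 × 0.8179 = 0.069274.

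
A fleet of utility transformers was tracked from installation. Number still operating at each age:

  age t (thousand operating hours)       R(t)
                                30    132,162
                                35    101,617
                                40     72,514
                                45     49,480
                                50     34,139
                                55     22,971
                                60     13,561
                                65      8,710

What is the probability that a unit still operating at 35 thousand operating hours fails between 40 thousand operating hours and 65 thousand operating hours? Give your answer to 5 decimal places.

0.62789

This is the probability of reaching 40 but not 65, conditional on being operational at 35: (R(40) − R(65)) / R(35).
= (72,514 − 8,710) / 101,617 = 63,804 / 101,617 = 0.627887.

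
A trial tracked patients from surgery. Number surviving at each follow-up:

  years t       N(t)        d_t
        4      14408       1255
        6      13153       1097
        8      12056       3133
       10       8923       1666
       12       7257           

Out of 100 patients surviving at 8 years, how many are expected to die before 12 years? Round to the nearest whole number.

40

The relevant probability is 1 − 7257/12056 = 0.398059.
Expected number = 100 × 0.398059 = 40.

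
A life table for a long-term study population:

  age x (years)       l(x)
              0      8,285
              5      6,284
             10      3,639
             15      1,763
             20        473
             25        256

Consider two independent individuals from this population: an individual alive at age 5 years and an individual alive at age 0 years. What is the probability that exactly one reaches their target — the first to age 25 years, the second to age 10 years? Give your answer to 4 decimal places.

0.4442

p₁ = l(25)/l(5) = 256/6,284 = 0.040738; p₂ = l(10)/l(0) = 3,639/8,285 = 0.439228.
P(exactly one) = p₁(1−p₂) + (1−p₁)p₂ = 0.022845 + 0.421335 = 0.444179.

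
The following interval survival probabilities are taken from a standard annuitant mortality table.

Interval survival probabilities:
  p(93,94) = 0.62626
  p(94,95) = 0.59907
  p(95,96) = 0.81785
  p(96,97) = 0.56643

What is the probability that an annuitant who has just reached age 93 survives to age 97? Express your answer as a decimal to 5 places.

0.17380

Chaining the interval survival probabilities: 0.62626 × 0.59907 × 0.81785 × 0.56643.
= 0.173801.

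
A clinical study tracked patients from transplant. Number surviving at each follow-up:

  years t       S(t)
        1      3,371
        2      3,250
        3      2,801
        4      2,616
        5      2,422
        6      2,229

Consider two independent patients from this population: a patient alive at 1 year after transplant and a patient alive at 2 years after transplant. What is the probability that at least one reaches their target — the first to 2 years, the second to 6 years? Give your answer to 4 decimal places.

0.9887

p₁ = S(2)/S(1) = 3,250/3,371 = 0.964106; p₂ = S(6)/S(2) = 2,229/3,250 = 0.685846.
P(at least one) = 1 − (1−p₁)(1−p₂) = 1 − 0.035894 × 0.314154 = 0.988724.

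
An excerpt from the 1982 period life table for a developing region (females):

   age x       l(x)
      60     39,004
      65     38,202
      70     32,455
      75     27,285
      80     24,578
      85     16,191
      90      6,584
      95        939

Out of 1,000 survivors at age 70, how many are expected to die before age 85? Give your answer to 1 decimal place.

501.1

The relevant probability is 1 − 16,191/32,455 = 0.501125.
Expected number = 1,000 × 0.501125 = 501.1.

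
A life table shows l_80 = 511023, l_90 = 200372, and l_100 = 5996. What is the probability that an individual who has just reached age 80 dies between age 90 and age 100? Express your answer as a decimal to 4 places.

We want 10|10q80 = (l_90 − l_100)/l_80.
This is the probability of reaching 90 but not 100, conditional on being alive at 80: (l_90 − l_100) / l_80.
= (200372 − 5996) / 511023 = 194376 / 511023 = 0.380366.

0.3804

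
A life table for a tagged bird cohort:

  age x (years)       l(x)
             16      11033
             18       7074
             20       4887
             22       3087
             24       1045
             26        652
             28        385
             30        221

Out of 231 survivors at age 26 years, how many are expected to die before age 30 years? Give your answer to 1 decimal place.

The relevant probability is 1 − 221/652 = 0.661043.
Expected number = 231 × 0.661043 = 152.7.

152.7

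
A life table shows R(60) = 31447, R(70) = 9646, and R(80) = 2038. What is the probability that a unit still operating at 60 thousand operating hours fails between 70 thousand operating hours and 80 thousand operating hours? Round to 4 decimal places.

0.2419

This is the probability of reaching 70 but not 80, conditional on being operational at 60: (R(70) − R(80)) / R(60).
= (9646 − 2038) / 31447 = 7608 / 31447 = 0.241931.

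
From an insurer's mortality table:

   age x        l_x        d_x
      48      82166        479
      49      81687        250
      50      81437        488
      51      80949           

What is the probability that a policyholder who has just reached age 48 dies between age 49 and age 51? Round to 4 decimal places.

0.0090

This is the probability of reaching 49 but not 51, conditional on being alive at 48: (l_49 − l_51) / l_48.
= (81687 − 80949) / 82166 = 738 / 82166 = 0.008982.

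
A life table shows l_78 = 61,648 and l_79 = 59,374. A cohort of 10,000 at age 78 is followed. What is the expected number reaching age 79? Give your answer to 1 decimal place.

9631.1

The relevant probability is 59,374/61,648 = 0.963113.
Expected number = 10,000 × 0.963113 = 9631.1.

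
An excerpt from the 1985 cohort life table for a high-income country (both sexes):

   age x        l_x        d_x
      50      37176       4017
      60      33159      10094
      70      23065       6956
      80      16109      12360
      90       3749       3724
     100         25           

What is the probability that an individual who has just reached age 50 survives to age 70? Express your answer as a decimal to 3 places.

We want 20p50 = l_70/l_50.
The conditional survival probability is l_70/l_50 = 23065/37176 = 0.620427.

0.620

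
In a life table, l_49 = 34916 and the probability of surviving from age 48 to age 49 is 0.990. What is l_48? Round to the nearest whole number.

35269

l_48 = l_49 / p = 34916 / 0.990 = 35269.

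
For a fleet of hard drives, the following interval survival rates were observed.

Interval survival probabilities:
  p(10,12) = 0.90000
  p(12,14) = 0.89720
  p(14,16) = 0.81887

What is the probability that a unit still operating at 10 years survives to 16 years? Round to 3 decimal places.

Chaining the interval survival probabilities: 0.90000 × 0.89720 × 0.81887.
= 0.661221.

0.661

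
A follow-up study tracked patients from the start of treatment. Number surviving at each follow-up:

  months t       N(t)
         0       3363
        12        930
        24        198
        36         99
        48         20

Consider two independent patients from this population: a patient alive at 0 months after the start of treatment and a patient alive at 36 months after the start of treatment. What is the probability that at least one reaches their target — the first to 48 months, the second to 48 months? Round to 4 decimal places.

p₁ = N(48)/N(0) = 20/3363 = 0.005947; p₂ = N(48)/N(36) = 20/99 = 0.202020.
P(at least one) = 1 − (1−p₁)(1−p₂) = 1 − 0.994053 × 0.797980 = 0.206766.

0.2068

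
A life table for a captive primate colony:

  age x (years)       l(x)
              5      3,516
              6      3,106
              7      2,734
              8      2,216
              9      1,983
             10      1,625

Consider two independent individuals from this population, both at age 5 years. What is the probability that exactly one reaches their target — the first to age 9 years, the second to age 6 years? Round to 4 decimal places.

p₁ = l(9)/l(5) = 1,983/3,516 = 0.563993; p₂ = l(6)/l(5) = 3,106/3,516 = 0.883390.
P(exactly one) = p₁(1−p₂) + (1−p₁)p₂ = 0.065767 + 0.385164 = 0.450931.

0.4509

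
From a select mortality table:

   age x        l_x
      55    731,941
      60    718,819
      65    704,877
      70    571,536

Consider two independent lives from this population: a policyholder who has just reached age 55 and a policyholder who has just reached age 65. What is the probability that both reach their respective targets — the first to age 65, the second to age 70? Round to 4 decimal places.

0.7808

p₁ = l_65/l_55 = 704,877/731,941 = 0.963024; p₂ = l_70/l_65 = 571,536/704,877 = 0.810831.
P(both) = p₁ × p₂ = 0.963024 × 0.810831 = 0.780850.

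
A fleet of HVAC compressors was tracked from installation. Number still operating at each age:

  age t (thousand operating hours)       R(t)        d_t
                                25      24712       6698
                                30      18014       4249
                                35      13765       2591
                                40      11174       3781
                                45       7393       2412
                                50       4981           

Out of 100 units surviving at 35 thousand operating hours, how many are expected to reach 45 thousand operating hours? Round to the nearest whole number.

The relevant probability is 7393/13765 = 0.537087.
Expected number = 100 × 0.537087 = 54.

54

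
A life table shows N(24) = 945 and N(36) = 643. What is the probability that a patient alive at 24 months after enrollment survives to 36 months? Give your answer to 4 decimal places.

The conditional survival probability is N(36)/N(24) = 643/945 = 0.680423.

0.6804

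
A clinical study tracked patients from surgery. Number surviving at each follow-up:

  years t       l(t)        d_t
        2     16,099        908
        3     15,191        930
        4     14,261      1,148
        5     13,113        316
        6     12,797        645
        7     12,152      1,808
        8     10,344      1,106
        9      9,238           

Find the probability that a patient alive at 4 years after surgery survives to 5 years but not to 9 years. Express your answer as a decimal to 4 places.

This is the probability of reaching 5 but not 9, conditional on being alive at 4: (l(5) − l(9)) / l(4).
= (13,113 − 9,238) / 14,261 = 3,875 / 14,261 = 0.271720.

0.2717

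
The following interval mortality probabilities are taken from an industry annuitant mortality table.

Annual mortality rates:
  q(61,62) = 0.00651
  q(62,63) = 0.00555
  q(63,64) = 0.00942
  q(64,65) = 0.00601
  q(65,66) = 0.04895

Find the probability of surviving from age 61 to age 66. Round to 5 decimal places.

0.92517

Survival from 61 to 66 is the product of surviving each interval: (1 − 0.00651) × (1 − 0.00555) × (1 − 0.00942) × (1 − 0.00601) × (1 − 0.04895).
= 0.99349 × 0.99445 × 0.99058 × 0.99399 × 0.95105 = 0.925170.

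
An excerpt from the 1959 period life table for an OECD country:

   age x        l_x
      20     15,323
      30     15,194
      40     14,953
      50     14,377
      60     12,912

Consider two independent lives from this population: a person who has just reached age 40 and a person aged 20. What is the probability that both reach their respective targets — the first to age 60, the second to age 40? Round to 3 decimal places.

0.843

p₁ = l_60/l_40 = 12,912/14,953 = 0.863506; p₂ = l_40/l_20 = 14,953/15,323 = 0.975853.
P(both) = p₁ × p₂ = 0.863506 × 0.975853 = 0.842655.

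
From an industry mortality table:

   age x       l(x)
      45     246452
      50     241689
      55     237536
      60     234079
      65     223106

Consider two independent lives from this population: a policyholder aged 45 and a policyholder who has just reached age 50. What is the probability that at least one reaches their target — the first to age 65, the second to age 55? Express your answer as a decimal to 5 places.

0.99837

p₁ = l(65)/l(45) = 223106/246452 = 0.905272; p₂ = l(55)/l(50) = 237536/241689 = 0.982817.
P(at least one) = 1 − (1−p₁)(1−p₂) = 1 − 0.094728 × 0.017183 = 0.998372.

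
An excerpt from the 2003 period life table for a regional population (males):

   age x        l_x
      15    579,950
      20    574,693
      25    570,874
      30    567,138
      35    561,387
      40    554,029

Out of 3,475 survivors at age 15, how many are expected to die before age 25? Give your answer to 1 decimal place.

The relevant probability is 1 − 570,874/579,950 = 0.015650.
Expected number = 3,475 × 0.015650 = 54.4.

54.4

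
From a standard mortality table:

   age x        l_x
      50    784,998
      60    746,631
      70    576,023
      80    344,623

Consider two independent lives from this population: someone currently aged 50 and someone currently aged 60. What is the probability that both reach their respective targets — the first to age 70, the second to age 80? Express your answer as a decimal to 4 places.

0.3387

p₁ = l_70/l_50 = 576,023/784,998 = 0.733789; p₂ = l_80/l_60 = 344,623/746,631 = 0.461571.
P(both) = p₁ × p₂ = 0.733789 × 0.461571 = 0.338696.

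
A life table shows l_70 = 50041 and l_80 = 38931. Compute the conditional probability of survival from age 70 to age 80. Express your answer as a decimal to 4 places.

0.7780

We want 10p70 = l_80/l_70.
The conditional survival probability is l_80/l_70 = 38931/50041 = 0.777982.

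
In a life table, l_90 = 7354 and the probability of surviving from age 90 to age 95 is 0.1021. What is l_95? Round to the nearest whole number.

l_95 = l_90 × p = 7354 × 0.1021 = 751.

751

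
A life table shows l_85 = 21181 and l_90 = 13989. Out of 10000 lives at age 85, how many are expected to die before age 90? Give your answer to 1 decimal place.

3395.5

The relevant probability is 1 − 13989/21181 = 0.339550.
Expected number = 10000 × 0.339550 = 3395.5.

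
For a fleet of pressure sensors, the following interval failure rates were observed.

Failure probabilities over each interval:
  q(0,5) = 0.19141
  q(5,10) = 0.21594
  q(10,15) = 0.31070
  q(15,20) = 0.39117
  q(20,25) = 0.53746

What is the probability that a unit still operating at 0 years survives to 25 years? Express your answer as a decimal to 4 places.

0.1231

The overall survival probability is (1 − 0.19141) × (1 − 0.21594) × (1 − 0.31070) × (1 − 0.39117) × (1 − 0.53746).
= 0.80859 × 0.78406 × 0.68930 × 0.60883 × 0.46254 = 0.123064.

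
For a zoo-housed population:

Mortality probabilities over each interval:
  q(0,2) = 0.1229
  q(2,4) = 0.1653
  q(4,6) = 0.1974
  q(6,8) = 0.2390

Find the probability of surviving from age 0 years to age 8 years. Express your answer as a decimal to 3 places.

Survival from 0 to 8 is the product of surviving each interval: (1 − 0.1229) × (1 − 0.1653) × (1 − 0.1974) × (1 − 0.2390).
= 0.8771 × 0.8347 × 0.8026 × 0.7610 = 0.447160.

0.447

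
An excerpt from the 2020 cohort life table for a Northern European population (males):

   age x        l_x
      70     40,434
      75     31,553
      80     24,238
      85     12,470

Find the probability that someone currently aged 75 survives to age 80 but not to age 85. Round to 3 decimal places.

This is the probability of reaching 80 but not 85, conditional on being alive at 75: (l_80 − l_85) / l_75.
= (24,238 − 12,470) / 31,553 = 11,768 / 31,553 = 0.372960.

0.373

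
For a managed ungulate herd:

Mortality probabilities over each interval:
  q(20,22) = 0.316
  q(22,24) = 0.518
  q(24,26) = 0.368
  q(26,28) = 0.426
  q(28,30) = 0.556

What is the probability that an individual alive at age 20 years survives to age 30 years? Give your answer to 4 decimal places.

P(survive 20→30) = (1 − 0.316) × (1 − 0.518) × (1 − 0.368) × (1 − 0.426) × (1 − 0.556).
= 0.684 × 0.482 × 0.632 × 0.574 × 0.444 = 0.053103.

0.0531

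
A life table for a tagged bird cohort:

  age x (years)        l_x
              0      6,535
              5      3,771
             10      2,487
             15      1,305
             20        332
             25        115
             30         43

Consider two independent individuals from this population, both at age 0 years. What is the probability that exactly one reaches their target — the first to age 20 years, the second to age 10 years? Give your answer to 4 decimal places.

p₁ = l_20/l_0 = 332/6,535 = 0.050803; p₂ = l_10/l_0 = 2,487/6,535 = 0.380566.
P(exactly one) = p₁(1−p₂) + (1−p₁)p₂ = 0.031469 + 0.361232 = 0.392701.

0.3927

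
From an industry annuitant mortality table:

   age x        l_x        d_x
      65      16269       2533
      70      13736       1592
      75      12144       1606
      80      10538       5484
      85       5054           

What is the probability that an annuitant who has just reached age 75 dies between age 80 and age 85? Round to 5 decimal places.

We want 5|5q75 = (l_80 − l_85)/l_75.
This is the probability of reaching 80 but not 85, conditional on being alive at 75: (l_80 − l_85) / l_75.
= (10538 − 5054) / 12144 = 5484 / 12144 = 0.451581.

0.45158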